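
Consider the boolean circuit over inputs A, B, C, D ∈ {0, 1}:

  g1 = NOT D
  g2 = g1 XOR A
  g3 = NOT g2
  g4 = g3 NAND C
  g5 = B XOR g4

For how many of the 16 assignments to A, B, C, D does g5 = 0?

g5 = B XOR g4 must be 0, so B and g4 are equal.
Enumerating the 16 input combinations, 8 give g5 = 0 and 8 give g5 = 1.

8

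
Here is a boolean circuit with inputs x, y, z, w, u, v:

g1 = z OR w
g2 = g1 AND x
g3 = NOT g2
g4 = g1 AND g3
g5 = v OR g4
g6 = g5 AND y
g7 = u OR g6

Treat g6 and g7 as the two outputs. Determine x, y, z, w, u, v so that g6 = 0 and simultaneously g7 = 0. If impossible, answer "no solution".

Check with x=1, y=0, z=1, w=1, u=0, v=1:
g1 = z OR w = 1 OR 1 = 1
g2 = g1 AND x = 1 AND 1 = 1
g3 = NOT g2 = NOT 1 = 0
g4 = g1 AND g3 = 1 AND 0 = 0
g5 = v OR g4 = 1 OR 0 = 1
g6 = g5 AND y = 1 AND 0 = 0
g7 = u OR g6 = 0 OR 0 = 0
So g6 = 0 and g7 = 0.

x=1, y=0, z=1, w=1, u=0, v=1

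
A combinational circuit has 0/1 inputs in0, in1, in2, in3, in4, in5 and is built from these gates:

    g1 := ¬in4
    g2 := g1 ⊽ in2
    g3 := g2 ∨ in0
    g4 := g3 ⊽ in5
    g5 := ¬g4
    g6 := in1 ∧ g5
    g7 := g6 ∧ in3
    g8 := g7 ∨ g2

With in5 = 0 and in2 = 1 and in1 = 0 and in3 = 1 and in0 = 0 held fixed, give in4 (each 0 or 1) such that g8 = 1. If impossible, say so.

With in5 = 0 and in2 = 1 and in1 = 0 and in3 = 1 and in0 = 0 fixed, none of the 2 settings of in4 give g8 = 1.
For example, with in4=0:
g1 = ¬in4 = ¬0 = 1
g2 = g1 ⊽ in2 = 1 ⊽ 1 = 0
g3 = g2 ∨ in0 = 0 ∨ 0 = 0
g4 = g3 ⊽ in5 = 0 ⊽ 0 = 1
g5 = ¬g4 = ¬1 = 0
g6 = in1 ∧ g5 = 0 ∧ 0 = 0
g7 = g6 ∧ in3 = 0 ∧ 1 = 0
g8 = g7 ∨ g2 = 0 ∨ 0 = 0
giving g8 = 0 ≠ 1.

no solution exists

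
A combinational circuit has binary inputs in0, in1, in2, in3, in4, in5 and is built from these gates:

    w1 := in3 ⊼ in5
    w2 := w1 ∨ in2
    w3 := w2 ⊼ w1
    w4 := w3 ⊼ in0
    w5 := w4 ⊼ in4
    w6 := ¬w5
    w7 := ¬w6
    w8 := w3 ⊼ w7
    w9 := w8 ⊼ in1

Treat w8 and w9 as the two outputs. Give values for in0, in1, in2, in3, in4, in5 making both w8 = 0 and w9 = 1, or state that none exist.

Check with in0=0 in1=1 in2=1 in3=1 in4=0 in5=1:
w1 = in3 ⊼ in5 = 1 ⊼ 1 = 0
w2 = w1 ∨ in2 = 0 ∨ 1 = 1
w3 = w2 ⊼ w1 = 1 ⊼ 0 = 1
w4 = w3 ⊼ in0 = 1 ⊼ 0 = 1
w5 = w4 ⊼ in4 = 1 ⊼ 0 = 1
w6 = ¬w5 = ¬1 = 0
w7 = ¬w6 = ¬0 = 1
w8 = w3 ⊼ w7 = 1 ⊼ 1 = 0
w9 = w8 ⊼ in1 = 0 ⊼ 1 = 1
So w8 = 0 and w9 = 1.

in0=0 in1=1 in2=1 in3=1 in4=0 in5=1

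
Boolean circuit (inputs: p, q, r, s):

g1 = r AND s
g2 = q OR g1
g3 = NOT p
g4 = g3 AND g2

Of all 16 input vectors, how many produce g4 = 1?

g4 = g3 AND g2 must be 1, so both g3 = 1 and g2 = 1.
Satisfying assignments:
  p=0, q=0, r=1, s=1
  p=0, q=1, r=0, s=0
  p=0, q=1, r=0, s=1
  p=0, q=1, r=1, s=0
  p=0, q=1, r=1, s=1

5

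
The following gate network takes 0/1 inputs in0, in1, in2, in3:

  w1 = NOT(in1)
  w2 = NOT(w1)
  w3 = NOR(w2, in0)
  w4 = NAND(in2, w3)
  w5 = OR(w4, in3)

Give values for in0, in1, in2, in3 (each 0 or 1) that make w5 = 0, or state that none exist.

in0=0, in1=0, in2=1, in3=0

w5 = OR(w4, in3) must be 0, so both w4 = 0 and in3 = 0.
Check with in0=0, in1=0, in2=1, in3=0:
w1 = NOT(in1) = NOT 0 = 1
w2 = NOT(w1) = NOT 1 = 0
w3 = NOR(w2, in0) = NOR(0, 0) = 1
w4 = NAND(in2, w3) = NAND(1, 1) = 0
w5 = OR(w4, in3) = OR(0, 0) = 0
So w5 = 0 as required.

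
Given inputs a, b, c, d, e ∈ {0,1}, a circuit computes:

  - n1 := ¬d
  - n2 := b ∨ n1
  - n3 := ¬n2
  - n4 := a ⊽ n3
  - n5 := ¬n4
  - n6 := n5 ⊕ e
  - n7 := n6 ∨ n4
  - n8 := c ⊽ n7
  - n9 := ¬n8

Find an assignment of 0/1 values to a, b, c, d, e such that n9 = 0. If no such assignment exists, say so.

n9 = ¬n8 must be 0, so n8 = 1.
n8 = c ⊽ n7 must be 1, so both c = 0 and n7 = 0.
Check with a=1, b=1, c=0, d=0, e=1:
n1 = ¬d = ¬0 = 1
n2 = b ∨ n1 = 1 ∨ 1 = 1
n3 = ¬n2 = ¬1 = 0
n4 = a ⊽ n3 = 1 ⊽ 0 = 0
n5 = ¬n4 = ¬0 = 1
n6 = n5 ⊕ e = 1 ⊕ 1 = 0
n7 = n6 ∨ n4 = 0 ∨ 0 = 0
n8 = c ⊽ n7 = 0 ⊽ 0 = 1
n9 = ¬n8 = ¬1 = 0
So n9 = 0 as required.

a=1, b=1, c=0, d=0, e=1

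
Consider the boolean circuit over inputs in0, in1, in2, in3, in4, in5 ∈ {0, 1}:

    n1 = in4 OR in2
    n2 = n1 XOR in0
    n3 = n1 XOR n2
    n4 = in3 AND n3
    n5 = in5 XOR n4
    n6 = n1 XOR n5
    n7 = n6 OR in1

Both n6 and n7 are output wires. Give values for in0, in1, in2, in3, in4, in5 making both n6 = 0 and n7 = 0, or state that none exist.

in0=1, in1=0, in2=1, in3=1, in4=0, in5=0

Check with in0=1, in1=0, in2=1, in3=1, in4=0, in5=0:
n1 = in4 OR in2 = 0 OR 1 = 1
n2 = n1 XOR in0 = 1 XOR 1 = 0
n3 = n1 XOR n2 = 1 XOR 0 = 1
n4 = in3 AND n3 = 1 AND 1 = 1
n5 = in5 XOR n4 = 0 XOR 1 = 1
n6 = n1 XOR n5 = 1 XOR 1 = 0
n7 = n6 OR in1 = 0 OR 0 = 0
So n6 = 0 and n7 = 0.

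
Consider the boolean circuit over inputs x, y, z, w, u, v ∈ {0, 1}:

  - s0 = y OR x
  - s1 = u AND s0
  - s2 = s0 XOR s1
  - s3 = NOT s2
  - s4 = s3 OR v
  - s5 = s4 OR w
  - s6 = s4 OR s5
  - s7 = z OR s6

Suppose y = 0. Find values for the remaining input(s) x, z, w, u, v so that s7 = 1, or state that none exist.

Check with y = 0 and x=0, z=0, w=0, u=1, v=0:
s0 = y OR x = 0 OR 0 = 0
s1 = u AND s0 = 1 AND 0 = 0
s2 = s0 XOR s1 = 0 XOR 0 = 0
s3 = NOT s2 = NOT 0 = 1
s4 = s3 OR v = 1 OR 0 = 1
s5 = s4 OR w = 1 OR 0 = 1
s6 = s4 OR s5 = 1 OR 1 = 1
s7 = z OR s6 = 0 OR 1 = 1
So s7 = 1.

x=0, z=0, w=0, u=1, v=0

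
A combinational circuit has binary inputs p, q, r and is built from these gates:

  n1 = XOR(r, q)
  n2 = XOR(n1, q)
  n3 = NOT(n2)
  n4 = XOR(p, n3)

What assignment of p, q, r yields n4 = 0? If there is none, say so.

n4 = XOR(p, n3) must be 0, so p and n3 are equal.
Check with p=1 q=1 r=0:
n1 = XOR(r, q) = XOR(0, 1) = 1
n2 = XOR(n1, q) = XOR(1, 1) = 0
n3 = NOT(n2) = NOT 0 = 1
n4 = XOR(p, n3) = XOR(1, 1) = 0
So n4 = 0 as required.

p=1 q=1 r=0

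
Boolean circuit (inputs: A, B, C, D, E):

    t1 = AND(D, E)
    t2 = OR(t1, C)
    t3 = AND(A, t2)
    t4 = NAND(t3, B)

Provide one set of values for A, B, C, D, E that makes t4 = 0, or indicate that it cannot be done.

Check with A=1, B=1, C=1, D=1, E=0:
t1 = AND(D, E) = AND(1, 0) = 0
t2 = OR(t1, C) = OR(0, 1) = 1
t3 = AND(A, t2) = AND(1, 1) = 1
t4 = NAND(t3, B) = NAND(1, 1) = 0
So t4 = 0 as required.

A=1, B=1, C=1, D=1, E=0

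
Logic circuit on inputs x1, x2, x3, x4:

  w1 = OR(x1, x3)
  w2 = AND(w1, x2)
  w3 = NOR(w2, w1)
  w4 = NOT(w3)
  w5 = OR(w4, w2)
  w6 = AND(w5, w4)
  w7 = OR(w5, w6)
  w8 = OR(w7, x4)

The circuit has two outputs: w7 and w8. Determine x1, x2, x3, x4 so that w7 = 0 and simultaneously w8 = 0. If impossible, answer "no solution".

Check with x1=0 x2=1 x3=0 x4=0:
w1 = OR(x1, x3) = OR(0, 0) = 0
w2 = AND(w1, x2) = AND(0, 1) = 0
w3 = NOR(w2, w1) = NOR(0, 0) = 1
w4 = NOT(w3) = NOT 1 = 0
w5 = OR(w4, w2) = OR(0, 0) = 0
w6 = AND(w5, w4) = AND(0, 0) = 0
w7 = OR(w5, w6) = OR(0, 0) = 0
w8 = OR(w7, x4) = OR(0, 0) = 0
So w7 = 0 and w8 = 0.

x1=0 x2=1 x3=0 x4=0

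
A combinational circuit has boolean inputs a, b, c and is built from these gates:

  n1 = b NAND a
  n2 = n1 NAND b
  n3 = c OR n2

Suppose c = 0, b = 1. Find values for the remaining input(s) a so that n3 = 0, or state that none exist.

n3 = c OR n2 must be 0, so both c = 0 and n2 = 0.
n2 = n1 NAND b must be 0, so both n1 = 1 and b = 1.
Check with c = 0, b = 1 and a=0:
n1 = b NAND a = 1 NAND 0 = 1
n2 = n1 NAND b = 1 NAND 1 = 0
n3 = c OR n2 = 0 OR 0 = 0
So n3 = 0.

a=0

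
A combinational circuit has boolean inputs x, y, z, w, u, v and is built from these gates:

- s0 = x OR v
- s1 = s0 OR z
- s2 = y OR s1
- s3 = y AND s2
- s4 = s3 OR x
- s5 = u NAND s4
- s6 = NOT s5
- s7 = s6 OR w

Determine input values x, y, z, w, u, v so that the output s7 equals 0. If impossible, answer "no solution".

s7 = s6 OR w must be 0, so both s6 = 0 and w = 0.
Check with x=0, y=0, z=1, w=0, u=0, v=1:
s0 = x OR v = 0 OR 1 = 1
s1 = s0 OR z = 1 OR 1 = 1
s2 = y OR s1 = 0 OR 1 = 1
s3 = y AND s2 = 0 AND 1 = 0
s4 = s3 OR x = 0 OR 0 = 0
s5 = u NAND s4 = 0 NAND 0 = 1
s6 = NOT s5 = NOT 1 = 0
s7 = s6 OR w = 0 OR 0 = 0
So s7 = 0 as required.

x=0, y=0, z=1, w=0, u=0, v=1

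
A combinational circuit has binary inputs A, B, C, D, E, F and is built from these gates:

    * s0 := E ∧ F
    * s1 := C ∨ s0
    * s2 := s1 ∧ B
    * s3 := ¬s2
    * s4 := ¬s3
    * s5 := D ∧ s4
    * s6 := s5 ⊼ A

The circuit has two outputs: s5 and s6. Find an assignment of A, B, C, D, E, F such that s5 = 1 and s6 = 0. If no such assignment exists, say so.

A=1 B=1 C=1 D=1 E=0 F=1

Check with A=1 B=1 C=1 D=1 E=0 F=1:
s0 = E ∧ F = 0 ∧ 1 = 0
s1 = C ∨ s0 = 1 ∨ 0 = 1
s2 = s1 ∧ B = 1 ∧ 1 = 1
s3 = ¬s2 = ¬1 = 0
s4 = ¬s3 = ¬0 = 1
s5 = D ∧ s4 = 1 ∧ 1 = 1
s6 = s5 ⊼ A = 1 ⊼ 1 = 0
So s5 = 1 and s6 = 0.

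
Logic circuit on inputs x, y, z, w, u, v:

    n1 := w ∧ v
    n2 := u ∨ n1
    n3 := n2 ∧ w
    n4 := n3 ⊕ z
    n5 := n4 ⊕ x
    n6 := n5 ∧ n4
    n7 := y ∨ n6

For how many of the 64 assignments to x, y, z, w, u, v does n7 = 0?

24

n7 = y ∨ n6 must be 0, so both y = 0 and n6 = 0.
n6 = n5 ∧ n4 must be 0, so at least one of n5, n4 is 0.
Enumerating the 64 input combinations, 24 give n7 = 0 and 40 give n7 = 1.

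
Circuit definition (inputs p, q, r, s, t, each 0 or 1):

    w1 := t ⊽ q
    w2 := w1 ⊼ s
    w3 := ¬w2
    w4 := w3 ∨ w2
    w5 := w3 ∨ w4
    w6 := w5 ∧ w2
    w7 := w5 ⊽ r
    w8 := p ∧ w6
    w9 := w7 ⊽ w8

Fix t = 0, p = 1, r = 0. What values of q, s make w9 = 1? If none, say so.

Check with t = 0, p = 1, r = 0 and q=0, s=1:
w1 = t ⊽ q = 0 ⊽ 0 = 1
w2 = w1 ⊼ s = 1 ⊼ 1 = 0
w3 = ¬w2 = ¬0 = 1
w4 = w3 ∨ w2 = 1 ∨ 0 = 1
w5 = w3 ∨ w4 = 1 ∨ 1 = 1
w6 = w5 ∧ w2 = 1 ∧ 0 = 0
w7 = w5 ⊽ r = 1 ⊽ 0 = 0
w8 = p ∧ w6 = 1 ∧ 0 = 0
w9 = w7 ⊽ w8 = 0 ⊽ 0 = 1
So w9 = 1.

q=0 s=1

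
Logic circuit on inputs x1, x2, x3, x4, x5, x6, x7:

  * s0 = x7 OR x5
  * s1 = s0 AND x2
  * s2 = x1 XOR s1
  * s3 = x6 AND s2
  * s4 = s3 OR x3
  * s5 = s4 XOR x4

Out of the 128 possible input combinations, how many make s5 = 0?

s5 = s4 XOR x4 must be 0, so s4 and x4 are equal.
Enumerating the 128 input combinations, 64 give s5 = 0 and 64 give s5 = 1.

64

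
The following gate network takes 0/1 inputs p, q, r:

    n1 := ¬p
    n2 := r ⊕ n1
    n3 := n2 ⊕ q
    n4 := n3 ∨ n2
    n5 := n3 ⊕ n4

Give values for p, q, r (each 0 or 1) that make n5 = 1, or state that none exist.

p=0, q=1, r=0

Check with p=0, q=1, r=0:
n1 = ¬p = ¬0 = 1
n2 = r ⊕ n1 = 0 ⊕ 1 = 1
n3 = n2 ⊕ q = 1 ⊕ 1 = 0
n4 = n3 ∨ n2 = 0 ∨ 1 = 1
n5 = n3 ⊕ n4 = 0 ⊕ 1 = 1
So n5 = 1 as required.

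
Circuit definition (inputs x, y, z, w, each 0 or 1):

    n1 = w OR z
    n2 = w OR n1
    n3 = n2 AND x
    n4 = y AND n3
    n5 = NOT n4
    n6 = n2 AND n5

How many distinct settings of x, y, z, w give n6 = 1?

9

n6 = n2 AND n5 must be 1, so both n2 = 1 and n5 = 1.
n2 = w OR n1 must be 1, so at least one of w, n1 is 1.
n5 = NOT n4 must be 1, so n4 = 0.
Enumerating the 16 input combinations, 9 give n6 = 1 and 7 give n6 = 0.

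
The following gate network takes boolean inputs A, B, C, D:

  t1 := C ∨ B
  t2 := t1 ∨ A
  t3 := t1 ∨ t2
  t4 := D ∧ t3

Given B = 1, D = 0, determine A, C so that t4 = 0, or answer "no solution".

t4 = D ∧ t3 must be 0, so at least one of D, t3 is 0.
Check with B = 1, D = 0 and A=0, C=1:
t1 = C ∨ B = 1 ∨ 1 = 1
t2 = t1 ∨ A = 1 ∨ 0 = 1
t3 = t1 ∨ t2 = 1 ∨ 1 = 1
t4 = D ∧ t3 = 0 ∧ 1 = 0
So t4 = 0.

A=0, C=1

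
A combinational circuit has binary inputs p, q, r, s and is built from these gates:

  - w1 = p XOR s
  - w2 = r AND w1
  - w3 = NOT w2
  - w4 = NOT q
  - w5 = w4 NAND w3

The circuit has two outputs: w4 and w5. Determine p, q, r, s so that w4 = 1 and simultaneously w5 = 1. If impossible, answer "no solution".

p=1, q=0, r=1, s=0

Check with p=1, q=0, r=1, s=0:
w1 = p XOR s = 1 XOR 0 = 1
w2 = r AND w1 = 1 AND 1 = 1
w3 = NOT w2 = NOT 1 = 0
w4 = NOT q = NOT 0 = 1
w5 = w4 NAND w3 = 1 NAND 0 = 1
So w4 = 1 and w5 = 1.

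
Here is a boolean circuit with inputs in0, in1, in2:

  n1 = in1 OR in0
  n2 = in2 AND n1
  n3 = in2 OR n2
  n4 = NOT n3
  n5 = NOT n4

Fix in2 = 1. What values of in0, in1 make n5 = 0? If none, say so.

With in2 = 1 fixed, none of the 4 settings of in0, in1 give n5 = 0.
For example, with in0=1, in1=0:
n1 = in1 OR in0 = 0 OR 1 = 1
n2 = in2 AND n1 = 1 AND 1 = 1
n3 = in2 OR n2 = 1 OR 1 = 1
n4 = NOT n3 = NOT 1 = 0
n5 = NOT n4 = NOT 0 = 1
giving n5 = 1 ≠ 0.

no solution exists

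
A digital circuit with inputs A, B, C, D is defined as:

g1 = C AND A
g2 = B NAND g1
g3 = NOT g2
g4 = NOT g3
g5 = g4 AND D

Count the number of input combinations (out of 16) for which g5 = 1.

7

g5 = g4 AND D must be 1, so both g4 = 1 and D = 1.
g4 = NOT g3 must be 1, so g3 = 0.
g3 = NOT g2 must be 0, so g2 = 1.
Enumerating the 16 input combinations, 7 give g5 = 1 and 9 give g5 = 0.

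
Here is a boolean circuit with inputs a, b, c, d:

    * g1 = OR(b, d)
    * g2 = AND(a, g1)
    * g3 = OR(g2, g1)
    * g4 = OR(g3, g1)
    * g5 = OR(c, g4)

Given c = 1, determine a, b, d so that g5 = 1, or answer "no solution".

g5 = OR(c, g4) must be 1, so at least one of c, g4 is 1.
Check with c = 1 and a=0, b=0, d=1:
g1 = OR(b, d) = OR(0, 1) = 1
g2 = AND(a, g1) = AND(0, 1) = 0
g3 = OR(g2, g1) = OR(0, 1) = 1
g4 = OR(g3, g1) = OR(1, 1) = 1
g5 = OR(c, g4) = OR(1, 1) = 1
So g5 = 1.

a=0, b=0, d=1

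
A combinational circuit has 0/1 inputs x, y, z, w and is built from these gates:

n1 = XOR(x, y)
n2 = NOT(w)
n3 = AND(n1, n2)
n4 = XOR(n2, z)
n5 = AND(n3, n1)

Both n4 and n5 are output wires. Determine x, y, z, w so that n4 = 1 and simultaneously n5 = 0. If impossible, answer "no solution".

x=0, y=1, z=1, w=1

Check with x=0, y=1, z=1, w=1:
n1 = XOR(x, y) = XOR(0, 1) = 1
n2 = NOT(w) = NOT 1 = 0
n3 = AND(n1, n2) = AND(1, 0) = 0
n4 = XOR(n2, z) = XOR(0, 1) = 1
n5 = AND(n3, n1) = AND(0, 1) = 0
So n4 = 1 and n5 = 0.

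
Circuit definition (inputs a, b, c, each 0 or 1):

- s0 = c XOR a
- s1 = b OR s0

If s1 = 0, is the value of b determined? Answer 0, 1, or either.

0

s1 = b OR s0 must be 0, so both b = 0 and s0 = 0.
s0 = c XOR a must be 0, so c and a are equal.
Every assignment with s1 = 0 has b = 0; there are 2 such assignment(s).
  a=0, b=0, c=0
  a=1, b=0, c=1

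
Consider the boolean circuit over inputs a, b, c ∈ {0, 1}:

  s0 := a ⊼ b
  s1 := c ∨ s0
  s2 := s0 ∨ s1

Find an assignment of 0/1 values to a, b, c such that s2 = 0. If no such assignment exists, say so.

Check with a=1, b=1, c=0:
s0 = a ⊼ b = 1 ⊼ 1 = 0
s1 = c ∨ s0 = 0 ∨ 0 = 0
s2 = s0 ∨ s1 = 0 ∨ 0 = 0
So s2 = 0 as required.

a=1, b=1, c=0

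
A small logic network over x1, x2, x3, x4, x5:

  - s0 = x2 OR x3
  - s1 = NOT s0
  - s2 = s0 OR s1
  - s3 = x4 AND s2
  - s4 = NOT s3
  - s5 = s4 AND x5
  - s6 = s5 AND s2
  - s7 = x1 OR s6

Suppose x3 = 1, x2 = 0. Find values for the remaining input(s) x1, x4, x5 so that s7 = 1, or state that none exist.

s7 = x1 OR s6 must be 1, so at least one of x1, s6 is 1.
Check with x3 = 1, x2 = 0 and x1=1, x4=1, x5=1:
s0 = x2 OR x3 = 0 OR 1 = 1
s1 = NOT s0 = NOT 1 = 0
s2 = s0 OR s1 = 1 OR 0 = 1
s3 = x4 AND s2 = 1 AND 1 = 1
s4 = NOT s3 = NOT 1 = 0
s5 = s4 AND x5 = 0 AND 1 = 0
s6 = s5 AND s2 = 0 AND 1 = 0
s7 = x1 OR s6 = 1 OR 0 = 1
So s7 = 1.

x1=1, x4=1, x5=1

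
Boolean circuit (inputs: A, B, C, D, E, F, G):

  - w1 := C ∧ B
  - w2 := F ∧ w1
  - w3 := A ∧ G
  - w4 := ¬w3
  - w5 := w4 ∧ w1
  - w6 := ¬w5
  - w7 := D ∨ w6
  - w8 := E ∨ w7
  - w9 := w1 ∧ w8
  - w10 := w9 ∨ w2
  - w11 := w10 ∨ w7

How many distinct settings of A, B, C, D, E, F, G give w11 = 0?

3

w11 = w10 ∨ w7 must be 0, so both w10 = 0 and w7 = 0.
Satisfying assignments:
  A=0, B=1, C=1, D=0, E=0, F=0, G=0
  A=0, B=1, C=1, D=0, E=0, F=0, G=1
  A=1, B=1, C=1, D=0, E=0, F=0, G=0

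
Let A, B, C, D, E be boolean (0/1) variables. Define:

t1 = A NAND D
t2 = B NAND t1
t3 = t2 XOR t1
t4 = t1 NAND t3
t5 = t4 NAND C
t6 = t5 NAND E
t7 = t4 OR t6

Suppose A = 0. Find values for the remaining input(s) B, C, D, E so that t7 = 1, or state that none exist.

Check with A = 0 and B=0, C=0, D=0, E=1:
t1 = A NAND D = 0 NAND 0 = 1
t2 = B NAND t1 = 0 NAND 1 = 1
t3 = t2 XOR t1 = 1 XOR 1 = 0
t4 = t1 NAND t3 = 1 NAND 0 = 1
t5 = t4 NAND C = 1 NAND 0 = 1
t6 = t5 NAND E = 1 NAND 1 = 0
t7 = t4 OR t6 = 1 OR 0 = 1
So t7 = 1.

B=0, C=0, D=0, E=1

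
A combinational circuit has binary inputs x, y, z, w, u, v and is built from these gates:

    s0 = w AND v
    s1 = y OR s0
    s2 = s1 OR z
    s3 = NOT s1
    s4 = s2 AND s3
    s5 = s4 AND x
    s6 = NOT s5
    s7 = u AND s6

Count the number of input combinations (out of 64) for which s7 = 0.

35

s7 = u AND s6 must be 0, so at least one of u, s6 is 0.
Enumerating the 64 input combinations, 35 give s7 = 0 and 29 give s7 = 1.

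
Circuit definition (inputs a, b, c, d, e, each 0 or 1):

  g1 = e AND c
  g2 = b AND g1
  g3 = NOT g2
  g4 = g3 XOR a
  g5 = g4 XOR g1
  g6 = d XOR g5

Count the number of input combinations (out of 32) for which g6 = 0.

16

g6 = d XOR g5 must be 0, so d and g5 are equal.
Enumerating the 32 input combinations, 16 give g6 = 0 and 16 give g6 = 1.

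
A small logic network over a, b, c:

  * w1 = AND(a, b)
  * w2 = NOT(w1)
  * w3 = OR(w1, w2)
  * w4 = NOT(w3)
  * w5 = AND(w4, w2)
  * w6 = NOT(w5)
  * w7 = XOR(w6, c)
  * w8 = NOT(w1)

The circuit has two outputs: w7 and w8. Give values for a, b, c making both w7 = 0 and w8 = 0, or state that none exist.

a=1, b=1, c=1

Check with a=1, b=1, c=1:
w1 = AND(a, b) = AND(1, 1) = 1
w2 = NOT(w1) = NOT 1 = 0
w3 = OR(w1, w2) = OR(1, 0) = 1
w4 = NOT(w3) = NOT 1 = 0
w5 = AND(w4, w2) = AND(0, 0) = 0
w6 = NOT(w5) = NOT 0 = 1
w7 = XOR(w6, c) = XOR(1, 1) = 0
w8 = NOT(w1) = NOT 1 = 0
So w7 = 0 and w8 = 0.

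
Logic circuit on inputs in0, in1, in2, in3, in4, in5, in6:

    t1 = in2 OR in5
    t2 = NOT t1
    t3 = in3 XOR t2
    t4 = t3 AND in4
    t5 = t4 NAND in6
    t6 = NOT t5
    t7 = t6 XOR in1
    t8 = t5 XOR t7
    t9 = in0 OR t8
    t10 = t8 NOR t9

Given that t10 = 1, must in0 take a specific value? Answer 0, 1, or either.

t10 = t8 NOR t9 must be 1, so both t8 = 0 and t9 = 0.
t8 = t5 XOR t7 must be 0, so t5 and t7 are equal.
Every assignment with t10 = 1 has in0 = 0; there are 32 such assignment(s).

0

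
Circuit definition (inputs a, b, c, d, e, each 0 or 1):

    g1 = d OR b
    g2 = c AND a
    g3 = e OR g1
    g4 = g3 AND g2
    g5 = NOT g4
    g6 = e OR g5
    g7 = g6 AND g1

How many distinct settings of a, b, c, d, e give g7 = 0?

11

g7 = g6 AND g1 must be 0, so at least one of g6, g1 is 0.
Enumerating the 32 input combinations, 11 give g7 = 0 and 21 give g7 = 1.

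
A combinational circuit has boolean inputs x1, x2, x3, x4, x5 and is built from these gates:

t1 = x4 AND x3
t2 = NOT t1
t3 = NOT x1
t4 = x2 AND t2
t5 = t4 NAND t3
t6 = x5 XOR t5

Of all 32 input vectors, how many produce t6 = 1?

t6 = x5 XOR t5 must be 1, so x5 and t5 differ.
Enumerating the 32 input combinations, 16 give t6 = 1 and 16 give t6 = 0.

16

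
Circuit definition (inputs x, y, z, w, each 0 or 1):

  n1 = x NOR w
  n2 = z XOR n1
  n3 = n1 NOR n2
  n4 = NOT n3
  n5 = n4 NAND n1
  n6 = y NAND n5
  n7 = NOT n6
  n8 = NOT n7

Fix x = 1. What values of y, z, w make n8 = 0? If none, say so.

y=1, z=1, w=1

n8 = NOT n7 must be 0, so n7 = 1.
n7 = NOT n6 must be 1, so n6 = 0.
Check with x = 1 and y=1, z=1, w=1:
n1 = x NOR w = 1 NOR 1 = 0
n2 = z XOR n1 = 1 XOR 0 = 1
n3 = n1 NOR n2 = 0 NOR 1 = 0
n4 = NOT n3 = NOT 0 = 1
n5 = n4 NAND n1 = 1 NAND 0 = 1
n6 = y NAND n5 = 1 NAND 1 = 0
n7 = NOT n6 = NOT 0 = 1
n8 = NOT n7 = NOT 1 = 0
So n8 = 0.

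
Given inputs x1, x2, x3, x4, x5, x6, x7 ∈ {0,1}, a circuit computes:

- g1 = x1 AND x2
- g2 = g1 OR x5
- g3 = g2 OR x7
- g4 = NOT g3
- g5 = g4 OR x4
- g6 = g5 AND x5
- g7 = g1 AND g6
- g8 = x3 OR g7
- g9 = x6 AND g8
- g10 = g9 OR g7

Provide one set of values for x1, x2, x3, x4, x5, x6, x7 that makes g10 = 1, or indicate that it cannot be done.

x1=0, x2=1, x3=1, x4=0, x5=1, x6=1, x7=0

g10 = g9 OR g7 must be 1, so at least one of g9, g7 is 1.
Check with x1=0, x2=1, x3=1, x4=0, x5=1, x6=1, x7=0:
g1 = x1 AND x2 = 0 AND 1 = 0
g2 = g1 OR x5 = 0 OR 1 = 1
g3 = g2 OR x7 = 1 OR 0 = 1
g4 = NOT g3 = NOT 1 = 0
g5 = g4 OR x4 = 0 OR 0 = 0
g6 = g5 AND x5 = 0 AND 1 = 0
g7 = g1 AND g6 = 0 AND 0 = 0
g8 = x3 OR g7 = 1 OR 0 = 1
g9 = x6 AND g8 = 1 AND 1 = 1
g10 = g9 OR g7 = 1 OR 0 = 1
So g10 = 1 as required.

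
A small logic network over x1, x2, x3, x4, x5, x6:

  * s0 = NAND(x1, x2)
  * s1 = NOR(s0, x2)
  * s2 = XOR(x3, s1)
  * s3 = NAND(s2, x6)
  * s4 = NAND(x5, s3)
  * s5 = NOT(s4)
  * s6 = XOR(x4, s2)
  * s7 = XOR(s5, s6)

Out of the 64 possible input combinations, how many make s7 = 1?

32

s7 = XOR(s5, s6) must be 1, so s5 and s6 differ.
Enumerating the 64 input combinations, 32 give s7 = 1 and 32 give s7 = 0.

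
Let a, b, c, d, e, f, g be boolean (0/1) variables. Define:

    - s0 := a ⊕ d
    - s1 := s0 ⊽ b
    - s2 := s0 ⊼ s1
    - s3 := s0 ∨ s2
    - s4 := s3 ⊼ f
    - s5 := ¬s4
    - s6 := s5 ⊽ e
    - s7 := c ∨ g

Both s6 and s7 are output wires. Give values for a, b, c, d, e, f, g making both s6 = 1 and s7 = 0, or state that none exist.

Check with a=1 b=1 c=0 d=0 e=0 f=0 g=0:
s0 = a ⊕ d = 1 ⊕ 0 = 1
s1 = s0 ⊽ b = 1 ⊽ 1 = 0
s2 = s0 ⊼ s1 = 1 ⊼ 0 = 1
s3 = s0 ∨ s2 = 1 ∨ 1 = 1
s4 = s3 ⊼ f = 1 ⊼ 0 = 1
s5 = ¬s4 = ¬1 = 0
s6 = s5 ⊽ e = 0 ⊽ 0 = 1
s7 = c ∨ g = 0 ∨ 0 = 0
So s6 = 1 and s7 = 0.

a=1 b=1 c=0 d=0 e=0 f=0 g=0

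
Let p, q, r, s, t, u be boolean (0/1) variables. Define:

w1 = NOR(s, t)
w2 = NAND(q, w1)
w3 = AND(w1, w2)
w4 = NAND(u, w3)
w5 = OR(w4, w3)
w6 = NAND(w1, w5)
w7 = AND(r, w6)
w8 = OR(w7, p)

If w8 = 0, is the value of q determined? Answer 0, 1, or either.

Both values of q occur among assignments with w8 = 0:
  q=0: p=0, q=0, r=0, s=0, t=0, u=0
  q=1: p=0, q=1, r=0, s=0, t=0, u=0

either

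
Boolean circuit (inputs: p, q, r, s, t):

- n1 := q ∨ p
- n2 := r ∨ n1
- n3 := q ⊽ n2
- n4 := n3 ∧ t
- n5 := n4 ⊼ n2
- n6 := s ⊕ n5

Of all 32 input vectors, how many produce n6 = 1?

n6 = s ⊕ n5 must be 1, so s and n5 differ.
Enumerating the 32 input combinations, 16 give n6 = 1 and 16 give n6 = 0.

16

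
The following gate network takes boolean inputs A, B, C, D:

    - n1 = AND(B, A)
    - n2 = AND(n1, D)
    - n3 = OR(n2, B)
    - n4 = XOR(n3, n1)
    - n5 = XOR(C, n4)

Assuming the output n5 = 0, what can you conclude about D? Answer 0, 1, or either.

Both values of D occur among assignments with n5 = 0:
  D=0: A=0, B=0, C=0, D=0
  D=1: A=0, B=0, C=0, D=1

either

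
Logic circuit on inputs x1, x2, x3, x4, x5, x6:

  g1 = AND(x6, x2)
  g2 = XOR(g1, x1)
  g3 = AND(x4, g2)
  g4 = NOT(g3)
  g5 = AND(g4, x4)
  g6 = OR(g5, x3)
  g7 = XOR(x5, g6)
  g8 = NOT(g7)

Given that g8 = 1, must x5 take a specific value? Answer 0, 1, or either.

Both values of x5 occur among assignments with g8 = 1:
  x5=0: x1=0, x2=0, x3=0, x4=0, x5=0, x6=0
  x5=1: x1=0, x2=0, x3=0, x4=1, x5=1, x6=0

either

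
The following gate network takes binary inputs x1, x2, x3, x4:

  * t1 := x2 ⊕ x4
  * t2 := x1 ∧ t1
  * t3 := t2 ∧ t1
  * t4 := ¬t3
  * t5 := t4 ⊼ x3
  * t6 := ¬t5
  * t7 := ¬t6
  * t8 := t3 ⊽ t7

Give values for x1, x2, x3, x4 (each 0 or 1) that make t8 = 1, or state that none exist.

Check with x1=0, x2=0, x3=1, x4=0:
t1 = x2 ⊕ x4 = 0 ⊕ 0 = 0
t2 = x1 ∧ t1 = 0 ∧ 0 = 0
t3 = t2 ∧ t1 = 0 ∧ 0 = 0
t4 = ¬t3 = ¬0 = 1
t5 = t4 ⊼ x3 = 1 ⊼ 1 = 0
t6 = ¬t5 = ¬0 = 1
t7 = ¬t6 = ¬1 = 0
t8 = t3 ⊽ t7 = 0 ⊽ 0 = 1
So t8 = 1 as required.

x1=0, x2=0, x3=1, x4=0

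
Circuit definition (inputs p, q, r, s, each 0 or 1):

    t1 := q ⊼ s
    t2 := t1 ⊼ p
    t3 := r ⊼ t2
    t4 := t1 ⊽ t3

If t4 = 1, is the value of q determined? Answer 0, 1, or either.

t4 = t1 ⊽ t3 must be 1, so both t1 = 0 and t3 = 0.
t1 = q ⊼ s must be 0, so both q = 1 and s = 1.
Every assignment with t4 = 1 has q = 1; there are 2 such assignment(s).
  p=0, q=1, r=1, s=1
  p=1, q=1, r=1, s=1

1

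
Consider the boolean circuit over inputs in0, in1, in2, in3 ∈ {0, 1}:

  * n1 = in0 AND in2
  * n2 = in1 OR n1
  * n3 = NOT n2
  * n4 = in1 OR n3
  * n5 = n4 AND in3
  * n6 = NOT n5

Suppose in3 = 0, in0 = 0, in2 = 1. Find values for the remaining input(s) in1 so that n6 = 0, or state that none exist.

With in3 = 0, in0 = 0, in2 = 1 fixed, none of the 2 settings of in1 give n6 = 0.
For example, with in1=1:
n1 = in0 AND in2 = 0 AND 1 = 0
n2 = in1 OR n1 = 1 OR 0 = 1
n3 = NOT n2 = NOT 1 = 0
n4 = in1 OR n3 = 1 OR 0 = 1
n5 = n4 AND in3 = 1 AND 0 = 0
n6 = NOT n5 = NOT 0 = 1
giving n6 = 1 ≠ 0.

no solution exists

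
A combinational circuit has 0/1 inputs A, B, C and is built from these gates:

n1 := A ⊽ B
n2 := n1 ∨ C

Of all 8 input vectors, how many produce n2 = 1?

n2 = n1 ∨ C must be 1, so at least one of n1, C is 1.
Satisfying assignments:
  A=0, B=0, C=0
  A=0, B=0, C=1
  A=0, B=1, C=1
  A=1, B=0, C=1
  A=1, B=1, C=1

5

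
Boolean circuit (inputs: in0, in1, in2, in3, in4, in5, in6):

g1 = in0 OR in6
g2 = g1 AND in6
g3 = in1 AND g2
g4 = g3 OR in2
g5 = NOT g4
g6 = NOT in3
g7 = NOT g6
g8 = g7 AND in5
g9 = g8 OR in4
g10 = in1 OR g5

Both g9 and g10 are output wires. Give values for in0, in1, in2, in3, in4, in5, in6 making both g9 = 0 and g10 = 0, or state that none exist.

Check with in0=1 in1=0 in2=1 in3=1 in4=0 in5=0 in6=0:
g1 = in0 OR in6 = 1 OR 0 = 1
g2 = g1 AND in6 = 1 AND 0 = 0
g3 = in1 AND g2 = 0 AND 0 = 0
g4 = g3 OR in2 = 0 OR 1 = 1
g5 = NOT g4 = NOT 1 = 0
g6 = NOT in3 = NOT 1 = 0
g7 = NOT g6 = NOT 0 = 1
g8 = g7 AND in5 = 1 AND 0 = 0
g9 = g8 OR in4 = 0 OR 0 = 0
g10 = in1 OR g5 = 0 OR 0 = 0
So g9 = 0 and g10 = 0.

in0=1 in1=0 in2=1 in3=1 in4=0 in5=0 in6=0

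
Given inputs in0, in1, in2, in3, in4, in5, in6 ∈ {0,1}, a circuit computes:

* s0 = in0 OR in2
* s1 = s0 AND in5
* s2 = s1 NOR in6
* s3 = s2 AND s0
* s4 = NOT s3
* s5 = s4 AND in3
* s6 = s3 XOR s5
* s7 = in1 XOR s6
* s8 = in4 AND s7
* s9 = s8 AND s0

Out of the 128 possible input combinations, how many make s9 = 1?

24

s9 = s8 AND s0 must be 1, so both s8 = 1 and s0 = 1.
s8 = in4 AND s7 must be 1, so both in4 = 1 and s7 = 1.
Enumerating the 128 input combinations, 24 give s9 = 1 and 104 give s9 = 0.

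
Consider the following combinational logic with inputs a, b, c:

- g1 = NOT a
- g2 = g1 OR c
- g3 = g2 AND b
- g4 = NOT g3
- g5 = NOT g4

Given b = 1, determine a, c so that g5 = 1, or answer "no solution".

g5 = NOT g4 must be 1, so g4 = 0.
Check with b = 1 and a=1, c=1:
g1 = NOT a = NOT 1 = 0
g2 = g1 OR c = 0 OR 1 = 1
g3 = g2 AND b = 1 AND 1 = 1
g4 = NOT g3 = NOT 1 = 0
g5 = NOT g4 = NOT 0 = 1
So g5 = 1.

a=1 c=1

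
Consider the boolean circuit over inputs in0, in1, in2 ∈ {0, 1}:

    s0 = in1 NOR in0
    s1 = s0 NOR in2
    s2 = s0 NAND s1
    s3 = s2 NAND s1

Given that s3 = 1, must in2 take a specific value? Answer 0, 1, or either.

Both values of in2 occur among assignments with s3 = 1:
  in2=0: in0=0, in1=0, in2=0
  in2=1: in0=0, in1=0, in2=1

either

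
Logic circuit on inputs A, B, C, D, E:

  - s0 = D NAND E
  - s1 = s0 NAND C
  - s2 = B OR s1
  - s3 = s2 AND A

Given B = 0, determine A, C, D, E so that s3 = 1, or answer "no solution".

Check with B = 0 and A=1, C=0, D=0, E=1:
s0 = D NAND E = 0 NAND 1 = 1
s1 = s0 NAND C = 1 NAND 0 = 1
s2 = B OR s1 = 0 OR 1 = 1
s3 = s2 AND A = 1 AND 1 = 1
So s3 = 1.

A=1, C=0, D=0, E=1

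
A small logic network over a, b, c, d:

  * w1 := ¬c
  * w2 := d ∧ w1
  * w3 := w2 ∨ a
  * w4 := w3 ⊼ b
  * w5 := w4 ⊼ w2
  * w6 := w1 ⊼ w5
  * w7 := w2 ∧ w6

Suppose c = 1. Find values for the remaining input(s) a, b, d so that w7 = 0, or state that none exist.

Check with c = 1 and a=0, b=1, d=1:
w1 = ¬c = ¬1 = 0
w2 = d ∧ w1 = 1 ∧ 0 = 0
w3 = w2 ∨ a = 0 ∨ 0 = 0
w4 = w3 ⊼ b = 0 ⊼ 1 = 1
w5 = w4 ⊼ w2 = 1 ⊼ 0 = 1
w6 = w1 ⊼ w5 = 0 ⊼ 1 = 1
w7 = w2 ∧ w6 = 0 ∧ 1 = 0
So w7 = 0.

a=0, b=1, d=1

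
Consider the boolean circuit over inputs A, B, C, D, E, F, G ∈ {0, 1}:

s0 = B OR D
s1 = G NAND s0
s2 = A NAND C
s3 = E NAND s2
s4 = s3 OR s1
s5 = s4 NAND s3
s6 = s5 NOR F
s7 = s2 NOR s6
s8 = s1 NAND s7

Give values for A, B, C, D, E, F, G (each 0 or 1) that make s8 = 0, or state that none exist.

A=1, B=0, C=1, D=0, E=1, F=1, G=1

s8 = s1 NAND s7 must be 0, so both s1 = 1 and s7 = 1.
s1 = G NAND s0 must be 1, so at least one of G, s0 is 0.
Check with A=1, B=0, C=1, D=0, E=1, F=1, G=1:
s0 = B OR D = 0 OR 0 = 0
s1 = G NAND s0 = 1 NAND 0 = 1
s2 = A NAND C = 1 NAND 1 = 0
s3 = E NAND s2 = 1 NAND 0 = 1
s4 = s3 OR s1 = 1 OR 1 = 1
s5 = s4 NAND s3 = 1 NAND 1 = 0
s6 = s5 NOR F = 0 NOR 1 = 0
s7 = s2 NOR s6 = 0 NOR 0 = 1
s8 = s1 NAND s7 = 1 NAND 1 = 0
So s8 = 0 as required.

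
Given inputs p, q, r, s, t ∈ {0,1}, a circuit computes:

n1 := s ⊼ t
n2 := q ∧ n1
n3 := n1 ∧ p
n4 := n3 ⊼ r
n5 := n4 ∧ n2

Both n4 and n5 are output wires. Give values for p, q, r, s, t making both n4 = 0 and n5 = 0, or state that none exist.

Check with p=1 q=1 r=1 s=1 t=0:
n1 = s ⊼ t = 1 ⊼ 0 = 1
n2 = q ∧ n1 = 1 ∧ 1 = 1
n3 = n1 ∧ p = 1 ∧ 1 = 1
n4 = n3 ⊼ r = 1 ⊼ 1 = 0
n5 = n4 ∧ n2 = 0 ∧ 1 = 0
So n4 = 0 and n5 = 0.

p=1 q=1 r=1 s=1 t=0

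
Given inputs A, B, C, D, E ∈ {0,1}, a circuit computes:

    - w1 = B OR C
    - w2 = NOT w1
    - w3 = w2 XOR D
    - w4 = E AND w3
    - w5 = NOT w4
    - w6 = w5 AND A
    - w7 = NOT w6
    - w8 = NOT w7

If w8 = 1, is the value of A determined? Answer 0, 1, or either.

1

w8 = NOT w7 must be 1, so w7 = 0.
Every assignment with w8 = 1 has A = 1; there are 12 such assignment(s).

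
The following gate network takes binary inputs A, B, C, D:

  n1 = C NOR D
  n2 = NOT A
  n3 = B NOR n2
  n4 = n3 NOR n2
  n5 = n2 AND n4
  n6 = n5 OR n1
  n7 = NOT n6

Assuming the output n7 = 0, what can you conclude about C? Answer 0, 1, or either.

n7 = NOT n6 must be 0, so n6 = 1.
n6 = n5 OR n1 must be 1, so at least one of n5, n1 is 1.
Every assignment with n7 = 0 has C = 0; there are 4 such assignment(s).
  A=0, B=0, C=0, D=0
  A=0, B=1, C=0, D=0
  A=1, B=0, C=0, D=0
  A=1, B=1, C=0, D=0

0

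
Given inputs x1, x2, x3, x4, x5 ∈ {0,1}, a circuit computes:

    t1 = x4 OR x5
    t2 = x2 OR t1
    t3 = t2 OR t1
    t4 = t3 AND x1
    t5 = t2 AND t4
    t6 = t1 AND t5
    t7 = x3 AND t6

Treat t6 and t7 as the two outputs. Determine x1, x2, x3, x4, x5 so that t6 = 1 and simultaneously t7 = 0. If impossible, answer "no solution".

Check with x1=1 x2=1 x3=0 x4=0 x5=1:
t1 = x4 OR x5 = 0 OR 1 = 1
t2 = x2 OR t1 = 1 OR 1 = 1
t3 = t2 OR t1 = 1 OR 1 = 1
t4 = t3 AND x1 = 1 AND 1 = 1
t5 = t2 AND t4 = 1 AND 1 = 1
t6 = t1 AND t5 = 1 AND 1 = 1
t7 = x3 AND t6 = 0 AND 1 = 0
So t6 = 1 and t7 = 0.

x1=1 x2=1 x3=0 x4=0 x5=1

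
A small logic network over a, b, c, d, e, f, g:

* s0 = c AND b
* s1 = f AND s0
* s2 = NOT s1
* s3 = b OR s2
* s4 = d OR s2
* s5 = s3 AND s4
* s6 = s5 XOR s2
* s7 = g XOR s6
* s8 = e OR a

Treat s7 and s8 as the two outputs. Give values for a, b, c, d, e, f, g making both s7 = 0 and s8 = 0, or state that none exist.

a=0 b=1 c=0 d=0 e=0 f=1 g=0

Check with a=0 b=1 c=0 d=0 e=0 f=1 g=0:
s0 = c AND b = 0 AND 1 = 0
s1 = f AND s0 = 1 AND 0 = 0
s2 = NOT s1 = NOT 0 = 1
s3 = b OR s2 = 1 OR 1 = 1
s4 = d OR s2 = 0 OR 1 = 1
s5 = s3 AND s4 = 1 AND 1 = 1
s6 = s5 XOR s2 = 1 XOR 1 = 0
s7 = g XOR s6 = 0 XOR 0 = 0
s8 = e OR a = 0 OR 0 = 0
So s7 = 0 and s8 = 0.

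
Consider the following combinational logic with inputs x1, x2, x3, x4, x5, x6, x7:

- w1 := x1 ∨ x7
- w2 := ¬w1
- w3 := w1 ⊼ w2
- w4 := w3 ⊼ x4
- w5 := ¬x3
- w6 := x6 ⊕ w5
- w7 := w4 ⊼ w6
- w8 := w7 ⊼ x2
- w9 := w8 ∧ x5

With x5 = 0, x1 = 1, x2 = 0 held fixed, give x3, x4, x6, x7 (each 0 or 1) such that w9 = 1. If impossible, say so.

With x5 = 0, x1 = 1, x2 = 0 fixed, none of the 16 settings of x3, x4, x6, x7 give w9 = 1.
For example, with x3=1, x4=0, x6=1, x7=1:
w1 = x1 ∨ x7 = 1 ∨ 1 = 1
w2 = ¬w1 = ¬1 = 0
w3 = w1 ⊼ w2 = 1 ⊼ 0 = 1
w4 = w3 ⊼ x4 = 1 ⊼ 0 = 1
w5 = ¬x3 = ¬1 = 0
w6 = x6 ⊕ w5 = 1 ⊕ 0 = 1
w7 = w4 ⊼ w6 = 1 ⊼ 1 = 0
w8 = w7 ⊼ x2 = 0 ⊼ 0 = 1
w9 = w8 ∧ x5 = 1 ∧ 0 = 0
giving w9 = 0 ≠ 1.

no solution exists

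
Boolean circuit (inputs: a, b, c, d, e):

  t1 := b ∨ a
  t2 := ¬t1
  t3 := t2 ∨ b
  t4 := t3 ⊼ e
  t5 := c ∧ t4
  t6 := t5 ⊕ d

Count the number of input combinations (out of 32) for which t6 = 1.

t6 = t5 ⊕ d must be 1, so t5 and d differ.
Enumerating the 32 input combinations, 16 give t6 = 1 and 16 give t6 = 0.

16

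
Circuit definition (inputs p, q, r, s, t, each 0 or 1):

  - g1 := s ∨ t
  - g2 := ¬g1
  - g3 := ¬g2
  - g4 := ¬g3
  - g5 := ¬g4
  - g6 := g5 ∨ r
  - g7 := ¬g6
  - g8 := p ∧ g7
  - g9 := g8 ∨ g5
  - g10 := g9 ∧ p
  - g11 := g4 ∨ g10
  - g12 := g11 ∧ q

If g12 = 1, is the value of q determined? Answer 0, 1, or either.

1

g12 = g11 ∧ q must be 1, so both g11 = 1 and q = 1.
g11 = g4 ∨ g10 must be 1, so at least one of g4, g10 is 1.
Every assignment with g12 = 1 has q = 1; there are 10 such assignment(s).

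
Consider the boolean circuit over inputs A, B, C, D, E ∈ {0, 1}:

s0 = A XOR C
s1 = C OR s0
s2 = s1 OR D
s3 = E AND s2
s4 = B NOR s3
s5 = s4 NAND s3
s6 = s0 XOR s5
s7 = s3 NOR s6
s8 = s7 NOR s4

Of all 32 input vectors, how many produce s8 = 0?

13

s8 = s7 NOR s4 must be 0, so at least one of s7, s4 is 1.
Enumerating the 32 input combinations, 13 give s8 = 0 and 19 give s8 = 1.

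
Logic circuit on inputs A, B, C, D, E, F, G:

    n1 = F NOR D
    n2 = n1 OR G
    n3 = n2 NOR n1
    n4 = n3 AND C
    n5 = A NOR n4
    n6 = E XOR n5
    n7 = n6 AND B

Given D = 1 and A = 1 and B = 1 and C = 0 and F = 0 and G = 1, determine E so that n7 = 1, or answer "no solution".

n7 = n6 AND B must be 1, so both n6 = 1 and B = 1.
n6 = E XOR n5 must be 1, so E and n5 differ.
Check with D = 1 and A = 1 and B = 1 and C = 0 and F = 0 and G = 1 and E=1:
n1 = F NOR D = 0 NOR 1 = 0
n2 = n1 OR G = 0 OR 1 = 1
n3 = n2 NOR n1 = 1 NOR 0 = 0
n4 = n3 AND C = 0 AND 0 = 0
n5 = A NOR n4 = 1 NOR 0 = 0
n6 = E XOR n5 = 1 XOR 0 = 1
n7 = n6 AND B = 1 AND 1 = 1
So n7 = 1.

E=1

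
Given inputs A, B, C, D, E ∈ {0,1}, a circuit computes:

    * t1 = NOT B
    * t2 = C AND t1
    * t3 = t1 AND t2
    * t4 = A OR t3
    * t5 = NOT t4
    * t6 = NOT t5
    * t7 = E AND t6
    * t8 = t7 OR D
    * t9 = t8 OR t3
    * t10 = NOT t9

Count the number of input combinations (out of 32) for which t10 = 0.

t10 = NOT t9 must be 0, so t9 = 1.
t9 = t8 OR t3 must be 1, so at least one of t8, t3 is 1.
Enumerating the 32 input combinations, 23 give t10 = 0 and 9 give t10 = 1.

23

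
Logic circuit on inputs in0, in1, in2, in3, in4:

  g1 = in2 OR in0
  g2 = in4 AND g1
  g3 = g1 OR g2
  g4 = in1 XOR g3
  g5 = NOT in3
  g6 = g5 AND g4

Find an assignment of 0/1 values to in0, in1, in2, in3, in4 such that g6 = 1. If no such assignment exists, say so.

in0=1, in1=0, in2=1, in3=0, in4=1

g6 = g5 AND g4 must be 1, so both g5 = 1 and g4 = 1.
Check with in0=1, in1=0, in2=1, in3=0, in4=1:
g1 = in2 OR in0 = 1 OR 1 = 1
g2 = in4 AND g1 = 1 AND 1 = 1
g3 = g1 OR g2 = 1 OR 1 = 1
g4 = in1 XOR g3 = 0 XOR 1 = 1
g5 = NOT in3 = NOT 0 = 1
g6 = g5 AND g4 = 1 AND 1 = 1
So g6 = 1 as required.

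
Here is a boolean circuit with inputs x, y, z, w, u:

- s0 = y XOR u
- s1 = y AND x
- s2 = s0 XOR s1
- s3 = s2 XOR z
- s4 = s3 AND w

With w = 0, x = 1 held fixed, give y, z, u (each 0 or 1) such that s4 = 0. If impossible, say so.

y=0, z=0, u=0

Check with w = 0, x = 1 and y=0, z=0, u=0:
s0 = y XOR u = 0 XOR 0 = 0
s1 = y AND x = 0 AND 1 = 0
s2 = s0 XOR s1 = 0 XOR 0 = 0
s3 = s2 XOR z = 0 XOR 0 = 0
s4 = s3 AND w = 0 AND 0 = 0
So s4 = 0.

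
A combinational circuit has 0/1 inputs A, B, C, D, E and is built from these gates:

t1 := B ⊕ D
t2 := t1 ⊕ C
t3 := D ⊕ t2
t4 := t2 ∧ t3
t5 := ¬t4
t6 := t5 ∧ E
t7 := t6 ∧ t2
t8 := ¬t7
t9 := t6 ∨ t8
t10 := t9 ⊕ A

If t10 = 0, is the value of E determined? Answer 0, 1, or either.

Both values of E occur among assignments with t10 = 0:
  E=0: A=1, B=0, C=0, D=0, E=0
  E=1: A=1, B=0, C=0, D=0, E=1

either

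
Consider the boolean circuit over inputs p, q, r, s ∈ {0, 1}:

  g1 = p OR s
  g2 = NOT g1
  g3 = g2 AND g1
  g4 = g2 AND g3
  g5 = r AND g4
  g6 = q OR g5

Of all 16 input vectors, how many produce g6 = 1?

g6 = q OR g5 must be 1, so at least one of q, g5 is 1.
Enumerating the 16 input combinations, 8 give g6 = 1 and 8 give g6 = 0.

8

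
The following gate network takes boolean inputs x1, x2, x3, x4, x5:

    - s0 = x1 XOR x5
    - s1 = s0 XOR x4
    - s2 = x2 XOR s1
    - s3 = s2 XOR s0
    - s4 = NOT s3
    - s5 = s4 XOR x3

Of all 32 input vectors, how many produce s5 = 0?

s5 = s4 XOR x3 must be 0, so s4 and x3 are equal.
Enumerating the 32 input combinations, 16 give s5 = 0 and 16 give s5 = 1.

16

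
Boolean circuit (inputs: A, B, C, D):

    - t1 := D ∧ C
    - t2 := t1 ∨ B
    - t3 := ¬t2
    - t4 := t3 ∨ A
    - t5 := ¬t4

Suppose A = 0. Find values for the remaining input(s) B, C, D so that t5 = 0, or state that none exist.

B=0, C=0, D=1

t5 = ¬t4 must be 0, so t4 = 1.
t4 = t3 ∨ A must be 1, so at least one of t3, A is 1.
Check with A = 0 and B=0, C=0, D=1:
t1 = D ∧ C = 1 ∧ 0 = 0
t2 = t1 ∨ B = 0 ∨ 0 = 0
t3 = ¬t2 = ¬0 = 1
t4 = t3 ∨ A = 1 ∨ 0 = 1
t5 = ¬t4 = ¬1 = 0
So t5 = 0.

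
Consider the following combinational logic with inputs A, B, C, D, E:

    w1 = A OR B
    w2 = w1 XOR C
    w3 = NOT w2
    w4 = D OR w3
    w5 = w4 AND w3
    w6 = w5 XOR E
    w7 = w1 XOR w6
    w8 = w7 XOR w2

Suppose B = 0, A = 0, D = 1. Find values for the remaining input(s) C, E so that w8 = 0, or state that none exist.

C=1, E=1

w8 = w7 XOR w2 must be 0, so w7 and w2 are equal.
Check with B = 0, A = 0, D = 1 and C=1, E=1:
w1 = A OR B = 0 OR 0 = 0
w2 = w1 XOR C = 0 XOR 1 = 1
w3 = NOT w2 = NOT 1 = 0
w4 = D OR w3 = 1 OR 0 = 1
w5 = w4 AND w3 = 1 AND 0 = 0
w6 = w5 XOR E = 0 XOR 1 = 1
w7 = w1 XOR w6 = 0 XOR 1 = 1
w8 = w7 XOR w2 = 1 XOR 1 = 0
So w8 = 0.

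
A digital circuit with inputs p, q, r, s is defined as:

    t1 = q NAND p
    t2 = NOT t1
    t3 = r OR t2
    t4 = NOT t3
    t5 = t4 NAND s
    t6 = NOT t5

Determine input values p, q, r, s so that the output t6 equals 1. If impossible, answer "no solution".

p=1, q=0, r=0, s=1

t6 = NOT t5 must be 1, so t5 = 0.
t5 = t4 NAND s must be 0, so both t4 = 1 and s = 1.
Check with p=1, q=0, r=0, s=1:
t1 = q NAND p = 0 NAND 1 = 1
t2 = NOT t1 = NOT 1 = 0
t3 = r OR t2 = 0 OR 0 = 0
t4 = NOT t3 = NOT 0 = 1
t5 = t4 NAND s = 1 NAND 1 = 0
t6 = NOT t5 = NOT 0 = 1
So t6 = 1 as required.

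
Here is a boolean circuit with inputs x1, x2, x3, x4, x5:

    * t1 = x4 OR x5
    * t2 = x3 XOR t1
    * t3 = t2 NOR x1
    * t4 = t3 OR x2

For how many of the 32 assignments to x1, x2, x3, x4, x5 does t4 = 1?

t4 = t3 OR x2 must be 1, so at least one of t3, x2 is 1.
Enumerating the 32 input combinations, 20 give t4 = 1 and 12 give t4 = 0.

20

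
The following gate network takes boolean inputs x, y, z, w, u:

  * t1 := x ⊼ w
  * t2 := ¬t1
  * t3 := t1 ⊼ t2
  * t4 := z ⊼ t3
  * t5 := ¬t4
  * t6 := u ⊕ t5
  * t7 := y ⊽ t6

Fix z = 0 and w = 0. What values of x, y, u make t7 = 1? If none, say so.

x=0, y=0, u=0

Check with z = 0 and w = 0 and x=0, y=0, u=0:
t1 = x ⊼ w = 0 ⊼ 0 = 1
t2 = ¬t1 = ¬1 = 0
t3 = t1 ⊼ t2 = 1 ⊼ 0 = 1
t4 = z ⊼ t3 = 0 ⊼ 1 = 1
t5 = ¬t4 = ¬1 = 0
t6 = u ⊕ t5 = 0 ⊕ 0 = 0
t7 = y ⊽ t6 = 0 ⊽ 0 = 1
So t7 = 1.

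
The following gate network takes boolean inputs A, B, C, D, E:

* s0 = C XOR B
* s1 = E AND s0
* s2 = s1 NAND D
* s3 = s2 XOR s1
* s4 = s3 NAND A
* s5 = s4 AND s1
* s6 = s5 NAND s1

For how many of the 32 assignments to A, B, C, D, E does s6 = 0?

6

s6 = s5 NAND s1 must be 0, so both s5 = 1 and s1 = 1.
Satisfying assignments:
  A=0, B=0, C=1, D=0, E=1
  A=0, B=0, C=1, D=1, E=1
  A=0, B=1, C=0, D=0, E=1
  A=0, B=1, C=0, D=1, E=1
  A=1, B=0, C=1, D=0, E=1
  A=1, B=1, C=0, D=0, E=1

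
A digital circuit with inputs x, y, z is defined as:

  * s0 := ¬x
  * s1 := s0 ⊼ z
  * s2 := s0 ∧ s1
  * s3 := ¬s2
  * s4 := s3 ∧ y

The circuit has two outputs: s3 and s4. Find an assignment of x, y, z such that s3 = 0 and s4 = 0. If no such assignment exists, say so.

x=0 y=1 z=0

Check with x=0 y=1 z=0:
s0 = ¬x = ¬0 = 1
s1 = s0 ⊼ z = 1 ⊼ 0 = 1
s2 = s0 ∧ s1 = 1 ∧ 1 = 1
s3 = ¬s2 = ¬1 = 0
s4 = s3 ∧ y = 0 ∧ 1 = 0
So s3 = 0 and s4 = 0.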